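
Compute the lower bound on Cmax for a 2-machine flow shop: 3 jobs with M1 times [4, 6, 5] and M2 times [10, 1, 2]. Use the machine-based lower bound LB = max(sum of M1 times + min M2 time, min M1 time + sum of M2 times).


LB1 = sum(M1 times) + min(M2 times) = 15 + 1 = 16
LB2 = min(M1 times) + sum(M2 times) = 4 + 13 = 17
Lower bound = max(LB1, LB2) = max(16, 17) = 17

17


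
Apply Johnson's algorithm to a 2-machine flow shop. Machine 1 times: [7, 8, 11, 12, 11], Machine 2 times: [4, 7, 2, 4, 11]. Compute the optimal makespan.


Apply Johnson's rule:
  Group 1 (a <= b): [(5, 11, 11)]
  Group 2 (a > b): [(2, 8, 7), (1, 7, 4), (4, 12, 4), (3, 11, 2)]
Optimal job order: [5, 2, 1, 4, 3]
Schedule:
  Job 5: M1 done at 11, M2 done at 22
  Job 2: M1 done at 19, M2 done at 29
  Job 1: M1 done at 26, M2 done at 33
  Job 4: M1 done at 38, M2 done at 42
  Job 3: M1 done at 49, M2 done at 51
Makespan = 51

51


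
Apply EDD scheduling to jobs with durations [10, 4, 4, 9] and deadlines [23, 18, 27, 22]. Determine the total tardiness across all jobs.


Sort by due date (EDD order): [(4, 18), (9, 22), (10, 23), (4, 27)]
Compute completion times and tardiness:
  Job 1: p=4, d=18, C=4, tardiness=max(0,4-18)=0
  Job 2: p=9, d=22, C=13, tardiness=max(0,13-22)=0
  Job 3: p=10, d=23, C=23, tardiness=max(0,23-23)=0
  Job 4: p=4, d=27, C=27, tardiness=max(0,27-27)=0
Total tardiness = 0

0


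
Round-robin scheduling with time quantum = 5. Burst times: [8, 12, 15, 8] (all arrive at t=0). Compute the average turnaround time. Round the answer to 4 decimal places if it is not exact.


Time quantum = 5
Execution trace:
  J1 runs 5 units, time = 5
  J2 runs 5 units, time = 10
  J3 runs 5 units, time = 15
  J4 runs 5 units, time = 20
  J1 runs 3 units, time = 23
  J2 runs 5 units, time = 28
  J3 runs 5 units, time = 33
  J4 runs 3 units, time = 36
  J2 runs 2 units, time = 38
  J3 runs 5 units, time = 43
Finish times: [23, 38, 43, 36]
Average turnaround = 140/4 = 35.0

35.0


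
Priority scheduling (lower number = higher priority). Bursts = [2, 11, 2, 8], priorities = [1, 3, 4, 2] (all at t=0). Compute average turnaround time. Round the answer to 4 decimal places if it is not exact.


Sort by priority (ascending = highest first):
Order: [(1, 2), (2, 8), (3, 11), (4, 2)]
Completion times:
  Priority 1, burst=2, C=2
  Priority 2, burst=8, C=10
  Priority 3, burst=11, C=21
  Priority 4, burst=2, C=23
Average turnaround = 56/4 = 14.0

14.0


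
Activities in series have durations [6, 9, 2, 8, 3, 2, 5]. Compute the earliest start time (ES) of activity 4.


Activity 4 starts after activities 1 through 3 complete.
Predecessor durations: [6, 9, 2]
ES = 6 + 9 + 2 = 17

17


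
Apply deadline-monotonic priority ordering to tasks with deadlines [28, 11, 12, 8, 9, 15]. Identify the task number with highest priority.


Sort tasks by relative deadline (ascending):
  Task 4: deadline = 8
  Task 5: deadline = 9
  Task 2: deadline = 11
  Task 3: deadline = 12
  Task 6: deadline = 15
  Task 1: deadline = 28
Priority order (highest first): [4, 5, 2, 3, 6, 1]
Highest priority task = 4

4


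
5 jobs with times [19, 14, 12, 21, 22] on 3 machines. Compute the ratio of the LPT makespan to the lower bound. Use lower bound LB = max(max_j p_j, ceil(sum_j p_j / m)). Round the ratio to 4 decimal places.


LPT order: [22, 21, 19, 14, 12]
Machine loads after assignment: [22, 33, 33]
LPT makespan = 33
Lower bound = max(max_job, ceil(total/3)) = max(22, 30) = 30
Ratio = 33 / 30 = 1.1

1.1


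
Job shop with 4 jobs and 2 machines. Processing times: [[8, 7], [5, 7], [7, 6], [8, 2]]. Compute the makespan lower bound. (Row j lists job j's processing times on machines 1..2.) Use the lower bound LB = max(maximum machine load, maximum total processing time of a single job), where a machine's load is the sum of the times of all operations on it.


Machine loads:
  Machine 1: 8 + 5 + 7 + 8 = 28
  Machine 2: 7 + 7 + 6 + 2 = 22
Max machine load = 28
Job totals:
  Job 1: 15
  Job 2: 12
  Job 3: 13
  Job 4: 10
Max job total = 15
Lower bound = max(28, 15) = 28

28


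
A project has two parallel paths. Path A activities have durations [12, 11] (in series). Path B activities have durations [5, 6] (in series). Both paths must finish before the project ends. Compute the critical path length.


Path A total = 12 + 11 = 23
Path B total = 5 + 6 = 11
Critical path = longest path = max(23, 11) = 23

23


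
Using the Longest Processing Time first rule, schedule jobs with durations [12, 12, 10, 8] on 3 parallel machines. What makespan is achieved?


Sort jobs in decreasing order (LPT): [12, 12, 10, 8]
Assign each job to the least loaded machine:
  Machine 1: jobs [12], load = 12
  Machine 2: jobs [12], load = 12
  Machine 3: jobs [10, 8], load = 18
Makespan = max load = 18

18


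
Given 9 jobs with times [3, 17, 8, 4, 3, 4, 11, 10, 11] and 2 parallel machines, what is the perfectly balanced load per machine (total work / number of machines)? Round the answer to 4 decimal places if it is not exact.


Total processing time = 3 + 17 + 8 + 4 + 3 + 4 + 11 + 10 + 11 = 71
Number of machines = 2
Ideal balanced load = 71 / 2 = 35.5

35.5


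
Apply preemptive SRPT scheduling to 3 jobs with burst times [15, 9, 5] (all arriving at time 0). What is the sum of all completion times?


Since all jobs arrive at t=0, SRPT equals SPT ordering.
SPT order: [5, 9, 15]
Completion times:
  Job 1: p=5, C=5
  Job 2: p=9, C=14
  Job 3: p=15, C=29
Total completion time = 5 + 14 + 29 = 48

48


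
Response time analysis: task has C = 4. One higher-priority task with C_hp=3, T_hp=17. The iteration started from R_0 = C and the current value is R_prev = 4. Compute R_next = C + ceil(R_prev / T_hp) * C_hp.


R_next = C + ceil(R_prev / T_hp) * C_hp
ceil(4 / 17) = ceil(0.2353) = 1
Interference = 1 * 3 = 3
R_next = 4 + 3 = 7

7


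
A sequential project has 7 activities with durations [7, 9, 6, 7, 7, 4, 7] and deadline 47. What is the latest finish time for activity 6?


LF(activity 6) = deadline - sum of successor durations
Successors: activities 7 through 7 with durations [7]
Sum of successor durations = 7
LF = 47 - 7 = 40

40


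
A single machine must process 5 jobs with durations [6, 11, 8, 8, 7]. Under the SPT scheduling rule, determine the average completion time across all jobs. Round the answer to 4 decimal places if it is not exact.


Sort jobs by processing time (SPT order): [6, 7, 8, 8, 11]
Compute completion times sequentially:
  Job 1: processing = 6, completes at 6
  Job 2: processing = 7, completes at 13
  Job 3: processing = 8, completes at 21
  Job 4: processing = 8, completes at 29
  Job 5: processing = 11, completes at 40
Sum of completion times = 109
Average completion time = 109/5 = 21.8

21.8


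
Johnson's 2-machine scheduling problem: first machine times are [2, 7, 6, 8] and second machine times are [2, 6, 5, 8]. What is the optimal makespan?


Apply Johnson's rule:
  Group 1 (a <= b): [(1, 2, 2), (4, 8, 8)]
  Group 2 (a > b): [(2, 7, 6), (3, 6, 5)]
Optimal job order: [1, 4, 2, 3]
Schedule:
  Job 1: M1 done at 2, M2 done at 4
  Job 4: M1 done at 10, M2 done at 18
  Job 2: M1 done at 17, M2 done at 24
  Job 3: M1 done at 23, M2 done at 29
Makespan = 29

29


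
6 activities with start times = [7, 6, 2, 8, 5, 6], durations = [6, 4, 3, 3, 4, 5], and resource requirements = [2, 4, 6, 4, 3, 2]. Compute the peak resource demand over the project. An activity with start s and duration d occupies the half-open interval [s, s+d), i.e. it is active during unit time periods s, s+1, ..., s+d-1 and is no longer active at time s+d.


Each activity i is active on [start_i, start_i + duration_i).
Compute total resource usage per time slot:
  t=0: active resources = [], total = 0
  t=1: active resources = [], total = 0
  t=2: active resources = [6], total = 6
  t=3: active resources = [6], total = 6
  t=4: active resources = [6], total = 6
  t=5: active resources = [3], total = 3
  t=6: active resources = [4, 3, 2], total = 9
  t=7: active resources = [2, 4, 3, 2], total = 11
  t=8: active resources = [2, 4, 4, 3, 2], total = 15
  t=9: active resources = [2, 4, 4, 2], total = 12
  t=10: active resources = [2, 4, 2], total = 8
  t=11: active resources = [2], total = 2
  t=12: active resources = [2], total = 2
Peak resource demand = 15

15


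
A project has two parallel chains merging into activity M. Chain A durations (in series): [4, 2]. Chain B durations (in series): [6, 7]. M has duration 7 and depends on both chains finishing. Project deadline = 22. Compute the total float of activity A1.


Forward pass: ES(A1) = sum of predecessors on chain A = 0
EF = ES + duration = 0 + 4 = 4
Backward pass: LF(M) = deadline = 22; LS(M) = 22 - 7 = 15
LF(A1) = LS(M) - sum(successors on chain A) = 15 - 2 = 13
LS = LF - duration = 13 - 4 = 9
Total float = LS - ES = 9 - 0 = 9

9


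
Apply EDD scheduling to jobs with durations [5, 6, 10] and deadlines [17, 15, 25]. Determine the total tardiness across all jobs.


Sort by due date (EDD order): [(6, 15), (5, 17), (10, 25)]
Compute completion times and tardiness:
  Job 1: p=6, d=15, C=6, tardiness=max(0,6-15)=0
  Job 2: p=5, d=17, C=11, tardiness=max(0,11-17)=0
  Job 3: p=10, d=25, C=21, tardiness=max(0,21-25)=0
Total tardiness = 0

0


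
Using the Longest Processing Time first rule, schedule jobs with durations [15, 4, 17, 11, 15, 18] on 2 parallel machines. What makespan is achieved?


Sort jobs in decreasing order (LPT): [18, 17, 15, 15, 11, 4]
Assign each job to the least loaded machine:
  Machine 1: jobs [18, 15, 4], load = 37
  Machine 2: jobs [17, 15, 11], load = 43
Makespan = max load = 43

43


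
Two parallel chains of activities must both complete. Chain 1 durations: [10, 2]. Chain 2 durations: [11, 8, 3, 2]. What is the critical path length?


Path A total = 10 + 2 = 12
Path B total = 11 + 8 + 3 + 2 = 24
Critical path = longest path = max(12, 24) = 24

24


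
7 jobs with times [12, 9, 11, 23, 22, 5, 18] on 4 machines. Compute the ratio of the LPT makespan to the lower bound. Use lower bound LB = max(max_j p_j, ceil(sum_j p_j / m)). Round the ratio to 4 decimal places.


LPT order: [23, 22, 18, 12, 11, 9, 5]
Machine loads after assignment: [23, 27, 27, 23]
LPT makespan = 27
Lower bound = max(max_job, ceil(total/4)) = max(23, 25) = 25
Ratio = 27 / 25 = 1.08

1.08


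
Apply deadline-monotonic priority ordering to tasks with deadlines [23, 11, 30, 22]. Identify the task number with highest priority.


Sort tasks by relative deadline (ascending):
  Task 2: deadline = 11
  Task 4: deadline = 22
  Task 1: deadline = 23
  Task 3: deadline = 30
Priority order (highest first): [2, 4, 1, 3]
Highest priority task = 2

2


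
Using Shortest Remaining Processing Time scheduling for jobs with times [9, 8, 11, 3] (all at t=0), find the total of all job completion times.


Since all jobs arrive at t=0, SRPT equals SPT ordering.
SPT order: [3, 8, 9, 11]
Completion times:
  Job 1: p=3, C=3
  Job 2: p=8, C=11
  Job 3: p=9, C=20
  Job 4: p=11, C=31
Total completion time = 3 + 11 + 20 + 31 = 65

65


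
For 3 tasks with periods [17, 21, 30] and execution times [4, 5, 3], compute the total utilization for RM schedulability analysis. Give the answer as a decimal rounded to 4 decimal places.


Compute individual utilizations (exact fractions):
  Task 1: C/T = 4/17 (approx. 0.2353)
  Task 2: C/T = 5/21 (approx. 0.2381)
  Task 3: C/T = 3/30 = 1/10 (approx. 0.1)
Total utilization U = 4/17 + 5/21 + 1/10 = 2047/3570
Rounded to 4 decimal places: U = 0.5734
RM (Liu & Layland) bound for 3 tasks = 0.779763; compare with U = 2047/3570 (approx. 0.573389)
U <= bound, so schedulable by RM sufficient condition.

0.5734


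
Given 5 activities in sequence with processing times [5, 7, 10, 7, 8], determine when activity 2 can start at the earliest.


Activity 2 starts after activities 1 through 1 complete.
Predecessor durations: [5]
ES = 5 = 5

5


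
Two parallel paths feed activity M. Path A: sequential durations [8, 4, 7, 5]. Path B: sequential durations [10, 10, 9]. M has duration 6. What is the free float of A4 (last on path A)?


ES(A4) = sum of predecessors on chain A = 19
EF(A4) = ES + duration = 19 + 5 = 24
Successor of A4 is M. ES(M) = max(sum(A), sum(B)) = max(24, 29) = 29
Free float = ES(successor) - EF(current) = 29 - 24 = 5

5


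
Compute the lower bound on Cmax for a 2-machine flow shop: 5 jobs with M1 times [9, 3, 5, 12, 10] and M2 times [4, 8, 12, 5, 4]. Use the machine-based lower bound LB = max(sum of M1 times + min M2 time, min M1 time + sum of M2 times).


LB1 = sum(M1 times) + min(M2 times) = 39 + 4 = 43
LB2 = min(M1 times) + sum(M2 times) = 3 + 33 = 36
Lower bound = max(LB1, LB2) = max(43, 36) = 43

43


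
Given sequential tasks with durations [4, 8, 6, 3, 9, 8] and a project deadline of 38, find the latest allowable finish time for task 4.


LF(activity 4) = deadline - sum of successor durations
Successors: activities 5 through 6 with durations [9, 8]
Sum of successor durations = 17
LF = 38 - 17 = 21

21


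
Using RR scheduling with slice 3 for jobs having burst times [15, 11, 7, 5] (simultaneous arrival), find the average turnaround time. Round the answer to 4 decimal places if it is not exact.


Time quantum = 3
Execution trace:
  J1 runs 3 units, time = 3
  J2 runs 3 units, time = 6
  J3 runs 3 units, time = 9
  J4 runs 3 units, time = 12
  J1 runs 3 units, time = 15
  J2 runs 3 units, time = 18
  J3 runs 3 units, time = 21
  J4 runs 2 units, time = 23
  J1 runs 3 units, time = 26
  J2 runs 3 units, time = 29
  J3 runs 1 units, time = 30
  J1 runs 3 units, time = 33
  J2 runs 2 units, time = 35
  J1 runs 3 units, time = 38
Finish times: [38, 35, 30, 23]
Average turnaround = 126/4 = 31.5

31.5


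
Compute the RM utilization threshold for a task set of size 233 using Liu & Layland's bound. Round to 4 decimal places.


Compute 2^(1/233) = 1.0029793100
Subtract 1: 1.0029793100 - 1 = 0.0029793100
Multiply by n: 233 * 0.0029793100 = 0.6941792300
Round to 4 dp: 0.6942

0.6942


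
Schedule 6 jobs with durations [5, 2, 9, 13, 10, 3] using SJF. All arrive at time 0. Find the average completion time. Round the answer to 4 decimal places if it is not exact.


SJF order (ascending): [2, 3, 5, 9, 10, 13]
Completion times:
  Job 1: burst=2, C=2
  Job 2: burst=3, C=5
  Job 3: burst=5, C=10
  Job 4: burst=9, C=19
  Job 5: burst=10, C=29
  Job 6: burst=13, C=42
Average completion = 107/6 = 17.8333

17.8333


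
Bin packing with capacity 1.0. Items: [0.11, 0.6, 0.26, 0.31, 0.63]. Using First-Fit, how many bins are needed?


Place items sequentially using First-Fit:
  Item 0.11 -> new Bin 1
  Item 0.6 -> Bin 1 (now 0.71)
  Item 0.26 -> Bin 1 (now 0.97)
  Item 0.31 -> new Bin 2
  Item 0.63 -> Bin 2 (now 0.94)
Total bins used = 2

2


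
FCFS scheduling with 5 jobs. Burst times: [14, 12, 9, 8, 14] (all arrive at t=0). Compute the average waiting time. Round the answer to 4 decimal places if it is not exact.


FCFS order (as given): [14, 12, 9, 8, 14]
Waiting times:
  Job 1: wait = 0
  Job 2: wait = 14
  Job 3: wait = 26
  Job 4: wait = 35
  Job 5: wait = 43
Sum of waiting times = 118
Average waiting time = 118/5 = 23.6

23.6


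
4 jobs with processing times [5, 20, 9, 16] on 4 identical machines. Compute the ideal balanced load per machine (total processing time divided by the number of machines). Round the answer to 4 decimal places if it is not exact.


Total processing time = 5 + 20 + 9 + 16 = 50
Number of machines = 4
Ideal balanced load = 50 / 4 = 12.5

12.5


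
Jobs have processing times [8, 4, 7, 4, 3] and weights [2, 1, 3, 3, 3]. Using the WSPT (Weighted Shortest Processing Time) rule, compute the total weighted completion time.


Compute p/w ratios and sort ascending (WSPT): [(3, 3), (4, 3), (7, 3), (8, 2), (4, 1)]
Compute weighted completion times:
  Job (p=3,w=3): C=3, w*C=3*3=9
  Job (p=4,w=3): C=7, w*C=3*7=21
  Job (p=7,w=3): C=14, w*C=3*14=42
  Job (p=8,w=2): C=22, w*C=2*22=44
  Job (p=4,w=1): C=26, w*C=1*26=26
Total weighted completion time = 142

142


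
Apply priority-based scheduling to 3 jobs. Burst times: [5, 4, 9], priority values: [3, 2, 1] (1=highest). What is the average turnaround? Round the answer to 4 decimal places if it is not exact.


Sort by priority (ascending = highest first):
Order: [(1, 9), (2, 4), (3, 5)]
Completion times:
  Priority 1, burst=9, C=9
  Priority 2, burst=4, C=13
  Priority 3, burst=5, C=18
Average turnaround = 40/3 = 13.3333

13.3333


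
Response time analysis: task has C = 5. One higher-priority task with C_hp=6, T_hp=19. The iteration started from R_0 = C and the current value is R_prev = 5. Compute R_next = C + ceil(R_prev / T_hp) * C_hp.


R_next = C + ceil(R_prev / T_hp) * C_hp
ceil(5 / 19) = ceil(0.2632) = 1
Interference = 1 * 6 = 6
R_next = 5 + 6 = 11

11


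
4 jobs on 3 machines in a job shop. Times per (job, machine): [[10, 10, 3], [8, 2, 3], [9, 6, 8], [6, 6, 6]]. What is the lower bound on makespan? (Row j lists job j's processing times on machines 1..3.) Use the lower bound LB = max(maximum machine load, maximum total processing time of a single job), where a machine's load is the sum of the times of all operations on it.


Machine loads:
  Machine 1: 10 + 8 + 9 + 6 = 33
  Machine 2: 10 + 2 + 6 + 6 = 24
  Machine 3: 3 + 3 + 8 + 6 = 20
Max machine load = 33
Job totals:
  Job 1: 23
  Job 2: 13
  Job 3: 23
  Job 4: 18
Max job total = 23
Lower bound = max(33, 23) = 33

33


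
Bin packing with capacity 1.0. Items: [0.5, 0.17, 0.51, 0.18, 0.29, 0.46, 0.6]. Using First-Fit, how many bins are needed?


Place items sequentially using First-Fit:
  Item 0.5 -> new Bin 1
  Item 0.17 -> Bin 1 (now 0.67)
  Item 0.51 -> new Bin 2
  Item 0.18 -> Bin 1 (now 0.85)
  Item 0.29 -> Bin 2 (now 0.8)
  Item 0.46 -> new Bin 3
  Item 0.6 -> new Bin 4
Total bins used = 4

4


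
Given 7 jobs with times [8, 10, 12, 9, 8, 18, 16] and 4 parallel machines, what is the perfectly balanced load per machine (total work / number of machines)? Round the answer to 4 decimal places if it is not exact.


Total processing time = 8 + 10 + 12 + 9 + 8 + 18 + 16 = 81
Number of machines = 4
Ideal balanced load = 81 / 4 = 20.25

20.25


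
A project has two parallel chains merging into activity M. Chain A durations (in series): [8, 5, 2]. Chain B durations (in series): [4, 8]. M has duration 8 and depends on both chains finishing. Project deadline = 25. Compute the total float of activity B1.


Forward pass: ES(B1) = sum of predecessors on chain B = 0
EF = ES + duration = 0 + 4 = 4
Backward pass: LF(M) = deadline = 25; LS(M) = 25 - 8 = 17
LF(B1) = LS(M) - sum(successors on chain B) = 17 - 8 = 9
LS = LF - duration = 9 - 4 = 5
Total float = LS - ES = 5 - 0 = 5

5


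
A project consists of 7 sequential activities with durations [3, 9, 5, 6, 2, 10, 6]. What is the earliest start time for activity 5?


Activity 5 starts after activities 1 through 4 complete.
Predecessor durations: [3, 9, 5, 6]
ES = 3 + 9 + 5 + 6 = 23

23


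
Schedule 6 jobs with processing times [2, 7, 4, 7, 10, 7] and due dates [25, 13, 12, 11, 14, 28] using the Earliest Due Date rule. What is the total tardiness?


Sort by due date (EDD order): [(7, 11), (4, 12), (7, 13), (10, 14), (2, 25), (7, 28)]
Compute completion times and tardiness:
  Job 1: p=7, d=11, C=7, tardiness=max(0,7-11)=0
  Job 2: p=4, d=12, C=11, tardiness=max(0,11-12)=0
  Job 3: p=7, d=13, C=18, tardiness=max(0,18-13)=5
  Job 4: p=10, d=14, C=28, tardiness=max(0,28-14)=14
  Job 5: p=2, d=25, C=30, tardiness=max(0,30-25)=5
  Job 6: p=7, d=28, C=37, tardiness=max(0,37-28)=9
Total tardiness = 33

33


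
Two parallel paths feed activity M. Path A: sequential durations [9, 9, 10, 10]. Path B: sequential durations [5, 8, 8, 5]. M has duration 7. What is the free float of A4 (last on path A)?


ES(A4) = sum of predecessors on chain A = 28
EF(A4) = ES + duration = 28 + 10 = 38
Successor of A4 is M. ES(M) = max(sum(A), sum(B)) = max(38, 26) = 38
Free float = ES(successor) - EF(current) = 38 - 38 = 0

0


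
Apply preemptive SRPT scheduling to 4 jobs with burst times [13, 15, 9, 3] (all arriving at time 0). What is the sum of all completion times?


Since all jobs arrive at t=0, SRPT equals SPT ordering.
SPT order: [3, 9, 13, 15]
Completion times:
  Job 1: p=3, C=3
  Job 2: p=9, C=12
  Job 3: p=13, C=25
  Job 4: p=15, C=40
Total completion time = 3 + 12 + 25 + 40 = 80

80


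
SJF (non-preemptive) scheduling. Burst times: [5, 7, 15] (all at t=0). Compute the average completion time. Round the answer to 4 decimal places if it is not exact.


SJF order (ascending): [5, 7, 15]
Completion times:
  Job 1: burst=5, C=5
  Job 2: burst=7, C=12
  Job 3: burst=15, C=27
Average completion = 44/3 = 14.6667

14.6667


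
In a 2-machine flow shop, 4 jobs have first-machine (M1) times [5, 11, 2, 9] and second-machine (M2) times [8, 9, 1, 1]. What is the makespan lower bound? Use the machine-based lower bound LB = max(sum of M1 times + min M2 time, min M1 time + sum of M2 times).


LB1 = sum(M1 times) + min(M2 times) = 27 + 1 = 28
LB2 = min(M1 times) + sum(M2 times) = 2 + 19 = 21
Lower bound = max(LB1, LB2) = max(28, 21) = 28

28


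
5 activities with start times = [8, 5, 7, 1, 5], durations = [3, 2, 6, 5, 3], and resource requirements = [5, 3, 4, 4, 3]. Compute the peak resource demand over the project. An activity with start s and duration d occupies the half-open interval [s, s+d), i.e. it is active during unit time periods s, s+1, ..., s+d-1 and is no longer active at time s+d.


Each activity i is active on [start_i, start_i + duration_i).
Compute total resource usage per time slot:
  t=0: active resources = [], total = 0
  t=1: active resources = [4], total = 4
  t=2: active resources = [4], total = 4
  t=3: active resources = [4], total = 4
  t=4: active resources = [4], total = 4
  t=5: active resources = [3, 4, 3], total = 10
  t=6: active resources = [3, 3], total = 6
  t=7: active resources = [4, 3], total = 7
  t=8: active resources = [5, 4], total = 9
  t=9: active resources = [5, 4], total = 9
  t=10: active resources = [5, 4], total = 9
  t=11: active resources = [4], total = 4
  t=12: active resources = [4], total = 4
Peak resource demand = 10

10


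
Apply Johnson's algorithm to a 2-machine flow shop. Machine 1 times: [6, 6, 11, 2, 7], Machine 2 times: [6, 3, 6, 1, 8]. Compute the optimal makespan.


Apply Johnson's rule:
  Group 1 (a <= b): [(1, 6, 6), (5, 7, 8)]
  Group 2 (a > b): [(3, 11, 6), (2, 6, 3), (4, 2, 1)]
Optimal job order: [1, 5, 3, 2, 4]
Schedule:
  Job 1: M1 done at 6, M2 done at 12
  Job 5: M1 done at 13, M2 done at 21
  Job 3: M1 done at 24, M2 done at 30
  Job 2: M1 done at 30, M2 done at 33
  Job 4: M1 done at 32, M2 done at 34
Makespan = 34

34


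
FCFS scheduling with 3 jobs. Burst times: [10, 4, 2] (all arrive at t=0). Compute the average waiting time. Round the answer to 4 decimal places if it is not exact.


FCFS order (as given): [10, 4, 2]
Waiting times:
  Job 1: wait = 0
  Job 2: wait = 10
  Job 3: wait = 14
Sum of waiting times = 24
Average waiting time = 24/3 = 8.0

8.0


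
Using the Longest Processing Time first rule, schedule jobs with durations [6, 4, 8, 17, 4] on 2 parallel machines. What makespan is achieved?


Sort jobs in decreasing order (LPT): [17, 8, 6, 4, 4]
Assign each job to the least loaded machine:
  Machine 1: jobs [17, 4], load = 21
  Machine 2: jobs [8, 6, 4], load = 18
Makespan = max load = 21

21


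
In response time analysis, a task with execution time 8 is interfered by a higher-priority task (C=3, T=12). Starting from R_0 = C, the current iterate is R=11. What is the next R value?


R_next = C + ceil(R_prev / T_hp) * C_hp
ceil(11 / 12) = ceil(0.9167) = 1
Interference = 1 * 3 = 3
R_next = 8 + 3 = 11
R_next = R_prev, so the iteration has converged (response time = 11).

11


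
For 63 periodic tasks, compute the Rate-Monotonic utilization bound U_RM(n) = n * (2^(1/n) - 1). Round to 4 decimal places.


Compute 2^(1/63) = 1.0110630845
Subtract 1: 1.0110630845 - 1 = 0.0110630845
Multiply by n: 63 * 0.0110630845 = 0.6969743235
Round to 4 dp: 0.6970

0.6970


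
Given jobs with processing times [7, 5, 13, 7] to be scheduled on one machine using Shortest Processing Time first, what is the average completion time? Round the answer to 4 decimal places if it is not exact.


Sort jobs by processing time (SPT order): [5, 7, 7, 13]
Compute completion times sequentially:
  Job 1: processing = 5, completes at 5
  Job 2: processing = 7, completes at 12
  Job 3: processing = 7, completes at 19
  Job 4: processing = 13, completes at 32
Sum of completion times = 68
Average completion time = 68/4 = 17.0

17.0


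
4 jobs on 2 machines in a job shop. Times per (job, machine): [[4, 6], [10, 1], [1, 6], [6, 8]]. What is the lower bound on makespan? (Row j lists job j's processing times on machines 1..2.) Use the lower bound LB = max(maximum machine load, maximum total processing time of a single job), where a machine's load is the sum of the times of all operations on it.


Machine loads:
  Machine 1: 4 + 10 + 1 + 6 = 21
  Machine 2: 6 + 1 + 6 + 8 = 21
Max machine load = 21
Job totals:
  Job 1: 10
  Job 2: 11
  Job 3: 7
  Job 4: 14
Max job total = 14
Lower bound = max(21, 14) = 21

21


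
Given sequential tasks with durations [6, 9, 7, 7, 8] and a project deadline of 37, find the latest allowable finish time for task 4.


LF(activity 4) = deadline - sum of successor durations
Successors: activities 5 through 5 with durations [8]
Sum of successor durations = 8
LF = 37 - 8 = 29

29


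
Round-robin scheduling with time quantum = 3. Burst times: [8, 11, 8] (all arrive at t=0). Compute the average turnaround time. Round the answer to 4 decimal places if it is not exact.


Time quantum = 3
Execution trace:
  J1 runs 3 units, time = 3
  J2 runs 3 units, time = 6
  J3 runs 3 units, time = 9
  J1 runs 3 units, time = 12
  J2 runs 3 units, time = 15
  J3 runs 3 units, time = 18
  J1 runs 2 units, time = 20
  J2 runs 3 units, time = 23
  J3 runs 2 units, time = 25
  J2 runs 2 units, time = 27
Finish times: [20, 27, 25]
Average turnaround = 72/3 = 24.0

24.0


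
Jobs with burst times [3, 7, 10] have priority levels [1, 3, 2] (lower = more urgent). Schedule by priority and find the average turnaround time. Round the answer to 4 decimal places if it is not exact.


Sort by priority (ascending = highest first):
Order: [(1, 3), (2, 10), (3, 7)]
Completion times:
  Priority 1, burst=3, C=3
  Priority 2, burst=10, C=13
  Priority 3, burst=7, C=20
Average turnaround = 36/3 = 12.0

12.0


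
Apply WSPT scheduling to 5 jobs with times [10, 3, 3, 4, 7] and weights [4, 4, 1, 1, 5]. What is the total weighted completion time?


Compute p/w ratios and sort ascending (WSPT): [(3, 4), (7, 5), (10, 4), (3, 1), (4, 1)]
Compute weighted completion times:
  Job (p=3,w=4): C=3, w*C=4*3=12
  Job (p=7,w=5): C=10, w*C=5*10=50
  Job (p=10,w=4): C=20, w*C=4*20=80
  Job (p=3,w=1): C=23, w*C=1*23=23
  Job (p=4,w=1): C=27, w*C=1*27=27
Total weighted completion time = 192

192


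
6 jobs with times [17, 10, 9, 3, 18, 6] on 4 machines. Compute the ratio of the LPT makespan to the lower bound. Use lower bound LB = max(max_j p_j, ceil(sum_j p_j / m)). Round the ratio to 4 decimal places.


LPT order: [18, 17, 10, 9, 6, 3]
Machine loads after assignment: [18, 17, 13, 15]
LPT makespan = 18
Lower bound = max(max_job, ceil(total/4)) = max(18, 16) = 18
Ratio = 18 / 18 = 1.0

1.0


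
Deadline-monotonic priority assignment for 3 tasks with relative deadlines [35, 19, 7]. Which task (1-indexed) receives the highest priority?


Sort tasks by relative deadline (ascending):
  Task 3: deadline = 7
  Task 2: deadline = 19
  Task 1: deadline = 35
Priority order (highest first): [3, 2, 1]
Highest priority task = 3

3


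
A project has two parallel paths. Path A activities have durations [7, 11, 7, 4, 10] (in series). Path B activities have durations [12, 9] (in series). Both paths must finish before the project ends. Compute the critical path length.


Path A total = 7 + 11 + 7 + 4 + 10 = 39
Path B total = 12 + 9 = 21
Critical path = longest path = max(39, 21) = 39

39


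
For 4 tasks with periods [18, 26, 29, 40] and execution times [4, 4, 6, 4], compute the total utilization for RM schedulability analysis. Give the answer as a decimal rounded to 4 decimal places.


Compute individual utilizations (exact fractions):
  Task 1: C/T = 4/18 = 2/9 (approx. 0.2222)
  Task 2: C/T = 4/26 = 2/13 (approx. 0.1538)
  Task 3: C/T = 6/29 (approx. 0.2069)
  Task 4: C/T = 4/40 = 1/10 (approx. 0.1)
Total utilization U = 2/9 + 2/13 + 6/29 + 1/10 = 23173/33930
Rounded to 4 decimal places: U = 0.6830
RM (Liu & Layland) bound for 4 tasks = 0.756828; compare with U = 23173/33930 (approx. 0.682965)
U <= bound, so schedulable by RM sufficient condition.

0.6830


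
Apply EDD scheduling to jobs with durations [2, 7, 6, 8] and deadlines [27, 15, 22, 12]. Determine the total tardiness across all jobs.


Sort by due date (EDD order): [(8, 12), (7, 15), (6, 22), (2, 27)]
Compute completion times and tardiness:
  Job 1: p=8, d=12, C=8, tardiness=max(0,8-12)=0
  Job 2: p=7, d=15, C=15, tardiness=max(0,15-15)=0
  Job 3: p=6, d=22, C=21, tardiness=max(0,21-22)=0
  Job 4: p=2, d=27, C=23, tardiness=max(0,23-27)=0
Total tardiness = 0

0


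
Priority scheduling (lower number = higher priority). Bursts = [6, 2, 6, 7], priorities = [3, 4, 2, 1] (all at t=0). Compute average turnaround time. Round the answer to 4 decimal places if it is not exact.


Sort by priority (ascending = highest first):
Order: [(1, 7), (2, 6), (3, 6), (4, 2)]
Completion times:
  Priority 1, burst=7, C=7
  Priority 2, burst=6, C=13
  Priority 3, burst=6, C=19
  Priority 4, burst=2, C=21
Average turnaround = 60/4 = 15.0

15.0


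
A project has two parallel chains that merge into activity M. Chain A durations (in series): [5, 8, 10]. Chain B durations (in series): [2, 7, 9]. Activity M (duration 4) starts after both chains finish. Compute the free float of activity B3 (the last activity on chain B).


ES(B3) = sum of predecessors on chain B = 9
EF(B3) = ES + duration = 9 + 9 = 18
Successor of B3 is M. ES(M) = max(sum(A), sum(B)) = max(23, 18) = 23
Free float = ES(successor) - EF(current) = 23 - 18 = 5

5


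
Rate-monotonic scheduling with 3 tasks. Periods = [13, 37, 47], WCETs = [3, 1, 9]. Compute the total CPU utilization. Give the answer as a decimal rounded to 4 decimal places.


Compute individual utilizations (exact fractions):
  Task 1: C/T = 3/13 (approx. 0.2308)
  Task 2: C/T = 1/37 (approx. 0.027)
  Task 3: C/T = 9/47 (approx. 0.1915)
Total utilization U = 3/13 + 1/37 + 9/47 = 10157/22607
Rounded to 4 decimal places: U = 0.4493
RM (Liu & Layland) bound for 3 tasks = 0.779763; compare with U = 10157/22607 (approx. 0.449286)
U <= bound, so schedulable by RM sufficient condition.

0.4493


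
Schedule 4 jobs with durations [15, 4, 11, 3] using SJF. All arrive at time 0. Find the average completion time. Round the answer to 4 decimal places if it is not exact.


SJF order (ascending): [3, 4, 11, 15]
Completion times:
  Job 1: burst=3, C=3
  Job 2: burst=4, C=7
  Job 3: burst=11, C=18
  Job 4: burst=15, C=33
Average completion = 61/4 = 15.25

15.25


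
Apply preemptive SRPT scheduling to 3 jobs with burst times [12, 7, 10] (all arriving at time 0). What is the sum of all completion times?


Since all jobs arrive at t=0, SRPT equals SPT ordering.
SPT order: [7, 10, 12]
Completion times:
  Job 1: p=7, C=7
  Job 2: p=10, C=17
  Job 3: p=12, C=29
Total completion time = 7 + 17 + 29 = 53

53


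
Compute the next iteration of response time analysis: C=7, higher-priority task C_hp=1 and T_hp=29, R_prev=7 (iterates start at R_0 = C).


R_next = C + ceil(R_prev / T_hp) * C_hp
ceil(7 / 29) = ceil(0.2414) = 1
Interference = 1 * 1 = 1
R_next = 7 + 1 = 8

8


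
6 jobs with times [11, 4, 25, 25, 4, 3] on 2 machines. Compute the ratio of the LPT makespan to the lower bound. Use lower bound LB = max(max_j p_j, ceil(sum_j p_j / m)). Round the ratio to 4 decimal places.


LPT order: [25, 25, 11, 4, 4, 3]
Machine loads after assignment: [36, 36]
LPT makespan = 36
Lower bound = max(max_job, ceil(total/2)) = max(25, 36) = 36
Ratio = 36 / 36 = 1.0

1.0


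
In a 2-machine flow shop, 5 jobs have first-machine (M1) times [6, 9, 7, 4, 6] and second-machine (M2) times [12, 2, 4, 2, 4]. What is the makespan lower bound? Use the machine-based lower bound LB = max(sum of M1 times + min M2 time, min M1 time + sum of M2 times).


LB1 = sum(M1 times) + min(M2 times) = 32 + 2 = 34
LB2 = min(M1 times) + sum(M2 times) = 4 + 24 = 28
Lower bound = max(LB1, LB2) = max(34, 28) = 34

34


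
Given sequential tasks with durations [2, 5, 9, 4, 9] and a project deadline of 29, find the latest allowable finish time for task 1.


LF(activity 1) = deadline - sum of successor durations
Successors: activities 2 through 5 with durations [5, 9, 4, 9]
Sum of successor durations = 27
LF = 29 - 27 = 2

2


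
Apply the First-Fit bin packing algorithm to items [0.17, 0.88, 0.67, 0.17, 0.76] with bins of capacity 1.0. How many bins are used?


Place items sequentially using First-Fit:
  Item 0.17 -> new Bin 1
  Item 0.88 -> new Bin 2
  Item 0.67 -> Bin 1 (now 0.84)
  Item 0.17 -> new Bin 3
  Item 0.76 -> Bin 3 (now 0.93)
Total bins used = 3

3


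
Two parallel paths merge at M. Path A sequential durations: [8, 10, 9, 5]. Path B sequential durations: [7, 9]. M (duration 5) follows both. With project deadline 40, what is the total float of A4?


Forward pass: ES(A4) = sum of predecessors on chain A = 27
EF = ES + duration = 27 + 5 = 32
Backward pass: LF(M) = deadline = 40; LS(M) = 40 - 5 = 35
LF(A4) = LS(M) - sum(successors on chain A) = 35 - 0 = 35
LS = LF - duration = 35 - 5 = 30
Total float = LS - ES = 30 - 27 = 3

3


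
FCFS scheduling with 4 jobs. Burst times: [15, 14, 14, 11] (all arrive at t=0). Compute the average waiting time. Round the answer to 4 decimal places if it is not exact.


FCFS order (as given): [15, 14, 14, 11]
Waiting times:
  Job 1: wait = 0
  Job 2: wait = 15
  Job 3: wait = 29
  Job 4: wait = 43
Sum of waiting times = 87
Average waiting time = 87/4 = 21.75

21.75


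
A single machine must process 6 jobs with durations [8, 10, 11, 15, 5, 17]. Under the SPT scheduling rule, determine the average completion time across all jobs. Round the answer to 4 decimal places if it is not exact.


Sort jobs by processing time (SPT order): [5, 8, 10, 11, 15, 17]
Compute completion times sequentially:
  Job 1: processing = 5, completes at 5
  Job 2: processing = 8, completes at 13
  Job 3: processing = 10, completes at 23
  Job 4: processing = 11, completes at 34
  Job 5: processing = 15, completes at 49
  Job 6: processing = 17, completes at 66
Sum of completion times = 190
Average completion time = 190/6 = 31.6667

31.6667


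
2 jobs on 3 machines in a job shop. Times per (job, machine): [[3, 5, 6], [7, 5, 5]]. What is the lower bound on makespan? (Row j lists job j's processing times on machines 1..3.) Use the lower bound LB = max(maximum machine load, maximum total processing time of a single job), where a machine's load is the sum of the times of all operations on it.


Machine loads:
  Machine 1: 3 + 7 = 10
  Machine 2: 5 + 5 = 10
  Machine 3: 6 + 5 = 11
Max machine load = 11
Job totals:
  Job 1: 14
  Job 2: 17
Max job total = 17
Lower bound = max(11, 17) = 17

17


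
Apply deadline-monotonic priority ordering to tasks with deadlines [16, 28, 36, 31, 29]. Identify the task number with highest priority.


Sort tasks by relative deadline (ascending):
  Task 1: deadline = 16
  Task 2: deadline = 28
  Task 5: deadline = 29
  Task 4: deadline = 31
  Task 3: deadline = 36
Priority order (highest first): [1, 2, 5, 4, 3]
Highest priority task = 1

1


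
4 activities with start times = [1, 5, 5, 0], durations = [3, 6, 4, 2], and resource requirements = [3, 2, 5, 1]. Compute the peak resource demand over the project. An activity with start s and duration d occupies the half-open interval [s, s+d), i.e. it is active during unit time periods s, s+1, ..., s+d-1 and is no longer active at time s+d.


Each activity i is active on [start_i, start_i + duration_i).
Compute total resource usage per time slot:
  t=0: active resources = [1], total = 1
  t=1: active resources = [3, 1], total = 4
  t=2: active resources = [3], total = 3
  t=3: active resources = [3], total = 3
  t=4: active resources = [], total = 0
  t=5: active resources = [2, 5], total = 7
  t=6: active resources = [2, 5], total = 7
  t=7: active resources = [2, 5], total = 7
  t=8: active resources = [2, 5], total = 7
  t=9: active resources = [2], total = 2
  t=10: active resources = [2], total = 2
Peak resource demand = 7

7


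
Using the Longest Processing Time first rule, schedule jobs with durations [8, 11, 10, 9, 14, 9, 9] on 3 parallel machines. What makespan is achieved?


Sort jobs in decreasing order (LPT): [14, 11, 10, 9, 9, 9, 8]
Assign each job to the least loaded machine:
  Machine 1: jobs [14, 9], load = 23
  Machine 2: jobs [11, 9], load = 20
  Machine 3: jobs [10, 9, 8], load = 27
Makespan = max load = 27

27


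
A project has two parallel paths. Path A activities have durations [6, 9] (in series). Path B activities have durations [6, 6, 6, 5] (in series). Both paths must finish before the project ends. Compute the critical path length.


Path A total = 6 + 9 = 15
Path B total = 6 + 6 + 6 + 5 = 23
Critical path = longest path = max(15, 23) = 23

23


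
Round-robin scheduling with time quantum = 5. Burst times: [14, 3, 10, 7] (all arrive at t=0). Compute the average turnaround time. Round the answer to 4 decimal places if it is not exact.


Time quantum = 5
Execution trace:
  J1 runs 5 units, time = 5
  J2 runs 3 units, time = 8
  J3 runs 5 units, time = 13
  J4 runs 5 units, time = 18
  J1 runs 5 units, time = 23
  J3 runs 5 units, time = 28
  J4 runs 2 units, time = 30
  J1 runs 4 units, time = 34
Finish times: [34, 8, 28, 30]
Average turnaround = 100/4 = 25.0

25.0


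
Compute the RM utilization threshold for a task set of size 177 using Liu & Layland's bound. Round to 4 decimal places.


Compute 2^(1/177) = 1.0039237636
Subtract 1: 1.0039237636 - 1 = 0.0039237636
Multiply by n: 177 * 0.0039237636 = 0.6945061572
Round to 4 dp: 0.6945

0.6945


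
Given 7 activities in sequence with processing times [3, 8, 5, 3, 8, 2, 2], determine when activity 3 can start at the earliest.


Activity 3 starts after activities 1 through 2 complete.
Predecessor durations: [3, 8]
ES = 3 + 8 = 11

11


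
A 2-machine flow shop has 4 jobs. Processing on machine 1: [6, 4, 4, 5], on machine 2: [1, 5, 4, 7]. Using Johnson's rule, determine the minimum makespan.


Apply Johnson's rule:
  Group 1 (a <= b): [(2, 4, 5), (3, 4, 4), (4, 5, 7)]
  Group 2 (a > b): [(1, 6, 1)]
Optimal job order: [2, 3, 4, 1]
Schedule:
  Job 2: M1 done at 4, M2 done at 9
  Job 3: M1 done at 8, M2 done at 13
  Job 4: M1 done at 13, M2 done at 20
  Job 1: M1 done at 19, M2 done at 21
Makespan = 21

21


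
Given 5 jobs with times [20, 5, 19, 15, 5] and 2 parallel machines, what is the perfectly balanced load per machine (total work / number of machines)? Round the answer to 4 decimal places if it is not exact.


Total processing time = 20 + 5 + 19 + 15 + 5 = 64
Number of machines = 2
Ideal balanced load = 64 / 2 = 32.0

32.0


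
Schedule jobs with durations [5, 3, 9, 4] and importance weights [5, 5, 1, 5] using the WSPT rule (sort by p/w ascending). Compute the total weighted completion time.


Compute p/w ratios and sort ascending (WSPT): [(3, 5), (4, 5), (5, 5), (9, 1)]
Compute weighted completion times:
  Job (p=3,w=5): C=3, w*C=5*3=15
  Job (p=4,w=5): C=7, w*C=5*7=35
  Job (p=5,w=5): C=12, w*C=5*12=60
  Job (p=9,w=1): C=21, w*C=1*21=21
Total weighted completion time = 131

131


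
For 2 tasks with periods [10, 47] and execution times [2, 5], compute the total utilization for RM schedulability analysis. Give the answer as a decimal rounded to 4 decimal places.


Compute individual utilizations (exact fractions):
  Task 1: C/T = 2/10 = 1/5 (approx. 0.2)
  Task 2: C/T = 5/47 (approx. 0.1064)
Total utilization U = 1/5 + 5/47 = 72/235
Rounded to 4 decimal places: U = 0.3064
RM (Liu & Layland) bound for 2 tasks = 0.828427; compare with U = 72/235 (approx. 0.306383)
U <= bound, so schedulable by RM sufficient condition.

0.3064
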